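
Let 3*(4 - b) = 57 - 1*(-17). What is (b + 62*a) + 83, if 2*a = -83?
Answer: -7532/3 ≈ -2510.7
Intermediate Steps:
a = -83/2 (a = (½)*(-83) = -83/2 ≈ -41.500)
b = -62/3 (b = 4 - (57 - 1*(-17))/3 = 4 - (57 + 17)/3 = 4 - ⅓*74 = 4 - 74/3 = -62/3 ≈ -20.667)
(b + 62*a) + 83 = (-62/3 + 62*(-83/2)) + 83 = (-62/3 - 2573) + 83 = -7781/3 + 83 = -7532/3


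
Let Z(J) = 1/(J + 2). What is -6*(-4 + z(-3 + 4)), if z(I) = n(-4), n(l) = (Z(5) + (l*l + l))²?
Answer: -42174/49 ≈ -860.69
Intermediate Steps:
Z(J) = 1/(2 + J)
n(l) = (⅐ + l + l²)² (n(l) = (1/(2 + 5) + (l*l + l))² = (1/7 + (l² + l))² = (⅐ + (l + l²))² = (⅐ + l + l²)²)
z(I) = 7225/49 (z(I) = (1 + 7*(-4) + 7*(-4)²)²/49 = (1 - 28 + 7*16)²/49 = (1 - 28 + 112)²/49 = (1/49)*85² = (1/49)*7225 = 7225/49)
-6*(-4 + z(-3 + 4)) = -6*(-4 + 7225/49) = -6*7029/49 = -42174/49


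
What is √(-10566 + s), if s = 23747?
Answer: 7*√269 ≈ 114.81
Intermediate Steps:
√(-10566 + s) = √(-10566 + 23747) = √13181 = 7*√269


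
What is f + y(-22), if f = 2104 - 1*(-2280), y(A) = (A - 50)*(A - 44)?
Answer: 9136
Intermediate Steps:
y(A) = (-50 + A)*(-44 + A)
f = 4384 (f = 2104 + 2280 = 4384)
f + y(-22) = 4384 + (2200 + (-22)² - 94*(-22)) = 4384 + (2200 + 484 + 2068) = 4384 + 4752 = 9136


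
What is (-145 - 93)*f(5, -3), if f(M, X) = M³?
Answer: -29750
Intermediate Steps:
(-145 - 93)*f(5, -3) = (-145 - 93)*5³ = -238*125 = -29750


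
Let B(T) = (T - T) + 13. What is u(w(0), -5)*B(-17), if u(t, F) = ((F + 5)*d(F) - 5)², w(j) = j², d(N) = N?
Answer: 325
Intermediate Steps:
u(t, F) = (-5 + F*(5 + F))² (u(t, F) = ((F + 5)*F - 5)² = ((5 + F)*F - 5)² = (F*(5 + F) - 5)² = (-5 + F*(5 + F))²)
B(T) = 13 (B(T) = 0 + 13 = 13)
u(w(0), -5)*B(-17) = (-5 + (-5)² + 5*(-5))²*13 = (-5 + 25 - 25)²*13 = (-5)²*13 = 25*13 = 325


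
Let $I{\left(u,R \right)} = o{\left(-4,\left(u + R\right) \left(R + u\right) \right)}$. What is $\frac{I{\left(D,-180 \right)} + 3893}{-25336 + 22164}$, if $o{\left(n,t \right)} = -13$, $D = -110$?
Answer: $- \frac{970}{793} \approx -1.2232$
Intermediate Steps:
$I{\left(u,R \right)} = -13$
$\frac{I{\left(D,-180 \right)} + 3893}{-25336 + 22164} = \frac{-13 + 3893}{-25336 + 22164} = \frac{3880}{-3172} = 3880 \left(- \frac{1}{3172}\right) = - \frac{970}{793}$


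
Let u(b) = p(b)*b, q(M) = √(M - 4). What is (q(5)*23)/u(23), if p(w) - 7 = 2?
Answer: ⅑ ≈ 0.11111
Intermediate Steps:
q(M) = √(-4 + M)
p(w) = 9 (p(w) = 7 + 2 = 9)
u(b) = 9*b
(q(5)*23)/u(23) = (√(-4 + 5)*23)/((9*23)) = (√1*23)/207 = (1*23)*(1/207) = 23*(1/207) = ⅑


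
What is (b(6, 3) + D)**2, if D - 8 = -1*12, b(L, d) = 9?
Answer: 25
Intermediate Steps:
D = -4 (D = 8 - 1*12 = 8 - 12 = -4)
(b(6, 3) + D)**2 = (9 - 4)**2 = 5**2 = 25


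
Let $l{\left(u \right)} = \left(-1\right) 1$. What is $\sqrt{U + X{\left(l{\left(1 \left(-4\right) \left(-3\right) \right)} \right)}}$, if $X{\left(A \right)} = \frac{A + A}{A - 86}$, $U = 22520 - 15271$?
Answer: $\frac{\sqrt{54867855}}{87} \approx 85.141$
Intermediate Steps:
$U = 7249$
$l{\left(u \right)} = -1$
$X{\left(A \right)} = \frac{2 A}{-86 + A}$
$\sqrt{U + X{\left(l{\left(1 \left(-4\right) \left(-3\right) \right)} \right)}} = \sqrt{7249 + 2 \left(-1\right) \frac{1}{-86 - 1}} = \sqrt{7249 + 2 \left(-1\right) \frac{1}{-87}} = \sqrt{7249 + 2 \left(-1\right) \left(- \frac{1}{87}\right)} = \sqrt{7249 + \frac{2}{87}} = \sqrt{\frac{630665}{87}} = \frac{\sqrt{54867855}}{87}$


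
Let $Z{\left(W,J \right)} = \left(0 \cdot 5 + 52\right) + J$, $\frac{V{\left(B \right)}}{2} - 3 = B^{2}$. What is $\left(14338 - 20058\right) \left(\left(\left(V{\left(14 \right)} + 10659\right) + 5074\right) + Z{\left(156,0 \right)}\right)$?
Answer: $-92566760$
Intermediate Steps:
$V{\left(B \right)} = 6 + 2 B^{2}$
$Z{\left(W,J \right)} = 52 + J$ ($Z{\left(W,J \right)} = \left(0 + 52\right) + J = 52 + J$)
$\left(14338 - 20058\right) \left(\left(\left(V{\left(14 \right)} + 10659\right) + 5074\right) + Z{\left(156,0 \right)}\right) = \left(14338 - 20058\right) \left(\left(\left(\left(6 + 2 \cdot 14^{2}\right) + 10659\right) + 5074\right) + \left(52 + 0\right)\right) = - 5720 \left(\left(\left(\left(6 + 2 \cdot 196\right) + 10659\right) + 5074\right) + 52\right) = - 5720 \left(\left(\left(\left(6 + 392\right) + 10659\right) + 5074\right) + 52\right) = - 5720 \left(\left(\left(398 + 10659\right) + 5074\right) + 52\right) = - 5720 \left(\left(11057 + 5074\right) + 52\right) = - 5720 \left(16131 + 52\right) = \left(-5720\right) 16183 = -92566760$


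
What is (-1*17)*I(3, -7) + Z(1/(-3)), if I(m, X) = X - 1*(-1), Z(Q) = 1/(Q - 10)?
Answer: 3159/31 ≈ 101.90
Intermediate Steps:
Z(Q) = 1/(-10 + Q)
I(m, X) = 1 + X (I(m, X) = X + 1 = 1 + X)
(-1*17)*I(3, -7) + Z(1/(-3)) = (-1*17)*(1 - 7) + 1/(-10 + 1/(-3)) = -17*(-6) + 1/(-10 - ⅓) = 102 + 1/(-31/3) = 102 - 3/31 = 3159/31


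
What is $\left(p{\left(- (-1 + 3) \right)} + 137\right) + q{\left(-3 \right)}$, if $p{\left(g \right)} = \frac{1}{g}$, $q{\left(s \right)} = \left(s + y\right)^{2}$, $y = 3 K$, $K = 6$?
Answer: $\frac{723}{2} \approx 361.5$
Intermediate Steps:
$y = 18$ ($y = 3 \cdot 6 = 18$)
$q{\left(s \right)} = \left(18 + s\right)^{2}$ ($q{\left(s \right)} = \left(s + 18\right)^{2} = \left(18 + s\right)^{2}$)
$\left(p{\left(- (-1 + 3) \right)} + 137\right) + q{\left(-3 \right)} = \left(\frac{1}{\left(-1\right) \left(-1 + 3\right)} + 137\right) + \left(18 - 3\right)^{2} = \left(\frac{1}{\left(-1\right) 2} + 137\right) + 15^{2} = \left(\frac{1}{-2} + 137\right) + 225 = \left(- \frac{1}{2} + 137\right) + 225 = \frac{273}{2} + 225 = \frac{723}{2}$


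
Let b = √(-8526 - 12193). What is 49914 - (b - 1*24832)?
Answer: 74746 - I*√20719 ≈ 74746.0 - 143.94*I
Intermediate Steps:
b = I*√20719 (b = √(-20719) = I*√20719 ≈ 143.94*I)
49914 - (b - 1*24832) = 49914 - (I*√20719 - 1*24832) = 49914 - (I*√20719 - 24832) = 49914 - (-24832 + I*√20719) = 49914 + (24832 - I*√20719) = 74746 - I*√20719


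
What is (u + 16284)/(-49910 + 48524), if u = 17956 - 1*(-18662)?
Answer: -2939/77 ≈ -38.169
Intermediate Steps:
u = 36618 (u = 17956 + 18662 = 36618)
(u + 16284)/(-49910 + 48524) = (36618 + 16284)/(-49910 + 48524) = 52902/(-1386) = 52902*(-1/1386) = -2939/77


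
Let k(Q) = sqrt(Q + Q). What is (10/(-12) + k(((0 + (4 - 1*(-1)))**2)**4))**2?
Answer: 28125025/36 - 3125*sqrt(2)/3 ≈ 7.7978e+5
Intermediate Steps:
k(Q) = sqrt(2)*sqrt(Q) (k(Q) = sqrt(2*Q) = sqrt(2)*sqrt(Q))
(10/(-12) + k(((0 + (4 - 1*(-1)))**2)**4))**2 = (10/(-12) + sqrt(2)*sqrt(((0 + (4 - 1*(-1)))**2)**4))**2 = (10*(-1/12) + sqrt(2)*sqrt(((0 + (4 + 1))**2)**4))**2 = (-5/6 + sqrt(2)*sqrt(((0 + 5)**2)**4))**2 = (-5/6 + sqrt(2)*sqrt((5**2)**4))**2 = (-5/6 + sqrt(2)*sqrt(25**4))**2 = (-5/6 + sqrt(2)*sqrt(390625))**2 = (-5/6 + sqrt(2)*625)**2 = (-5/6 + 625*sqrt(2))**2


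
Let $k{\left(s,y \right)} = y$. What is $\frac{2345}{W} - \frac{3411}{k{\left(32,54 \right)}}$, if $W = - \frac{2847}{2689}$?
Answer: $- \frac{12971081}{5694} \approx -2278.0$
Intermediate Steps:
$W = - \frac{2847}{2689}$ ($W = \left(-2847\right) \frac{1}{2689} = - \frac{2847}{2689} \approx -1.0588$)
$\frac{2345}{W} - \frac{3411}{k{\left(32,54 \right)}} = \frac{2345}{- \frac{2847}{2689}} - \frac{3411}{54} = 2345 \left(- \frac{2689}{2847}\right) - \frac{379}{6} = - \frac{6305705}{2847} - \frac{379}{6} = - \frac{12971081}{5694}$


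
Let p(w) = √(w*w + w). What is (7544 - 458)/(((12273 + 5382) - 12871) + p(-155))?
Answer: 16949712/11431393 - 3543*√23870/11431393 ≈ 1.4348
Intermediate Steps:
p(w) = √(w + w²) (p(w) = √(w² + w) = √(w + w²))
(7544 - 458)/(((12273 + 5382) - 12871) + p(-155)) = (7544 - 458)/(((12273 + 5382) - 12871) + √(-155*(1 - 155))) = 7086/((17655 - 12871) + √(-155*(-154))) = 7086/(4784 + √23870)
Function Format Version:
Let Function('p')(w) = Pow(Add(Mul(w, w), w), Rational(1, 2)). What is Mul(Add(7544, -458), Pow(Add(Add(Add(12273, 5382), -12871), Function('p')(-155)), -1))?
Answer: Add(Rational(16949712, 11431393), Mul(Rational(-3543, 11431393), Pow(23870, Rational(1, 2)))) ≈ 1.4348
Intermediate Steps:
Function('p')(w) = Pow(Add(w, Pow(w, 2)), Rational(1, 2)) (Function('p')(w) = Pow(Add(Pow(w, 2), w), Rational(1, 2)) = Pow(Add(w, Pow(w, 2)), Rational(1, 2)))
Mul(Add(7544, -458), Pow(Add(Add(Add(12273, 5382), -12871), Function('p')(-155)), -1)) = Mul(Add(7544, -458), Pow(Add(Add(Add(12273, 5382), -12871), Pow(Mul(-155, Add(1, -155)), Rational(1, 2))), -1)) = Mul(7086, Pow(Add(Add(17655, -12871), Pow(Mul(-155, -154), Rational(1, 2))), -1)) = Mul(7086, Pow(Add(4784, Pow(23870, Rational(1, 2))), -1))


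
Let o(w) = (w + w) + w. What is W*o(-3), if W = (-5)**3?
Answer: 1125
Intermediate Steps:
W = -125
o(w) = 3*w (o(w) = 2*w + w = 3*w)
W*o(-3) = -375*(-3) = -125*(-9) = 1125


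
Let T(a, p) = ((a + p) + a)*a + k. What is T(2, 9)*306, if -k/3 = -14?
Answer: 20808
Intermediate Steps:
k = 42 (k = -3*(-14) = 42)
T(a, p) = 42 + a*(p + 2*a) (T(a, p) = ((a + p) + a)*a + 42 = (p + 2*a)*a + 42 = a*(p + 2*a) + 42 = 42 + a*(p + 2*a))
T(2, 9)*306 = (42 + 2*2**2 + 2*9)*306 = (42 + 2*4 + 18)*306 = (42 + 8 + 18)*306 = 68*306 = 20808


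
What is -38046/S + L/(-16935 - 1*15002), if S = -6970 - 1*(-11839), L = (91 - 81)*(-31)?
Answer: -404521904/51833751 ≈ -7.8042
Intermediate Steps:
L = -310 (L = 10*(-31) = -310)
S = 4869 (S = -6970 + 11839 = 4869)
-38046/S + L/(-16935 - 1*15002) = -38046/4869 - 310/(-16935 - 1*15002) = -38046*1/4869 - 310/(-16935 - 15002) = -12682/1623 - 310/(-31937) = -12682/1623 - 310*(-1/31937) = -12682/1623 + 310/31937 = -404521904/51833751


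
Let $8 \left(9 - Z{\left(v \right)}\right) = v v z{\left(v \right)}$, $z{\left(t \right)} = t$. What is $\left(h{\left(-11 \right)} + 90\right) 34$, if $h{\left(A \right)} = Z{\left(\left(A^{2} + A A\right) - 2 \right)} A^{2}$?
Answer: $-7108951914$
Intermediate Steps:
$Z{\left(v \right)} = 9 - \frac{v^{3}}{8}$ ($Z{\left(v \right)} = 9 - \frac{v v v}{8} = 9 - \frac{v^{2} v}{8} = 9 - \frac{v^{3}}{8}$)
$h{\left(A \right)} = A^{2} \left(9 - \frac{\left(-2 + 2 A^{2}\right)^{3}}{8}\right)$ ($h{\left(A \right)} = \left(9 - \frac{\left(\left(A^{2} + A A\right) - 2\right)^{3}}{8}\right) A^{2} = \left(9 - \frac{\left(\left(A^{2} + A^{2}\right) - 2\right)^{3}}{8}\right) A^{2} = \left(9 - \frac{\left(2 A^{2} - 2\right)^{3}}{8}\right) A^{2} = \left(9 - \frac{\left(-2 + 2 A^{2}\right)^{3}}{8}\right) A^{2} = A^{2} \left(9 - \frac{\left(-2 + 2 A^{2}\right)^{3}}{8}\right)$)
$\left(h{\left(-11 \right)} + 90\right) 34 = \left(\left(-11\right)^{2} \left(9 - \left(-1 + \left(-11\right)^{2}\right)^{3}\right) + 90\right) 34 = \left(121 \left(9 - \left(-1 + 121\right)^{3}\right) + 90\right) 34 = \left(121 \left(9 - 120^{3}\right) + 90\right) 34 = \left(121 \left(9 - 1728000\right) + 90\right) 34 = \left(121 \left(-1727991\right) + 90\right) 34 = \left(-209086911 + 90\right) 34 = \left(-209086821\right) 34 = -7108951914$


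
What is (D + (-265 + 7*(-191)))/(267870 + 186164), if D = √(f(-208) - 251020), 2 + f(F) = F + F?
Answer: -801/227017 + 11*I*√2078/454034 ≈ -0.0035284 + 0.0011044*I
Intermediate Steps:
f(F) = -2 + 2*F (f(F) = -2 + (F + F) = -2 + 2*F)
D = 11*I*√2078 (D = √((-2 + 2*(-208)) - 251020) = √((-2 - 416) - 251020) = √(-418 - 251020) = √(-251438) = 11*I*√2078 ≈ 501.44*I)
(D + (-265 + 7*(-191)))/(267870 + 186164) = (11*I*√2078 + (-265 + 7*(-191)))/(267870 + 186164) = (11*I*√2078 + (-265 - 1337))/454034 = (11*I*√2078 - 1602)*(1/454034) = (-1602 + 11*I*√2078)*(1/454034) = -801/227017 + 11*I*√2078/454034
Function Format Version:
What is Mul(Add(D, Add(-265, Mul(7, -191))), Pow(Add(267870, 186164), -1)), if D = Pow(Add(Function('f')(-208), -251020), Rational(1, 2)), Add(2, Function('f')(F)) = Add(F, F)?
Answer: Add(Rational(-801, 227017), Mul(Rational(11, 454034), I, Pow(2078, Rational(1, 2)))) ≈ Add(-0.0035284, Mul(0.0011044, I))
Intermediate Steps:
Function('f')(F) = Add(-2, Mul(2, F)) (Function('f')(F) = Add(-2, Add(F, F)) = Add(-2, Mul(2, F)))
D = Mul(11, I, Pow(2078, Rational(1, 2))) (D = Pow(Add(Add(-2, Mul(2, -208)), -251020), Rational(1, 2)) = Pow(Add(Add(-2, -416), -251020), Rational(1, 2)) = Pow(Add(-418, -251020), Rational(1, 2)) = Pow(-251438, Rational(1, 2)) = Mul(11, I, Pow(2078, Rational(1, 2))) ≈ Mul(501.44, I))
Mul(Add(D, Add(-265, Mul(7, -191))), Pow(Add(267870, 186164), -1)) = Mul(Add(Mul(11, I, Pow(2078, Rational(1, 2))), Add(-265, Mul(7, -191))), Pow(Add(267870, 186164), -1)) = Mul(Add(Mul(11, I, Pow(2078, Rational(1, 2))), Add(-265, -1337)), Pow(454034, -1)) = Mul(Add(Mul(11, I, Pow(2078, Rational(1, 2))), -1602), Rational(1, 454034)) = Mul(Add(-1602, Mul(11, I, Pow(2078, Rational(1, 2)))), Rational(1, 454034)) = Add(Rational(-801, 227017), Mul(Rational(11, 454034), I, Pow(2078, Rational(1, 2))))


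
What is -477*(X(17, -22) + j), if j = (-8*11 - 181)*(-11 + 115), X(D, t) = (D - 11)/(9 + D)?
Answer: 173477745/13 ≈ 1.3344e+7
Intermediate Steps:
X(D, t) = (-11 + D)/(9 + D)
j = -27976 (j = (-88 - 181)*104 = -269*104 = -27976)
-477*(X(17, -22) + j) = -477*((-11 + 17)/(9 + 17) - 27976) = -477*(6/26 - 27976) = -477*((1/26)*6 - 27976) = -477*(3/13 - 27976) = -477*(-363685/13) = 173477745/13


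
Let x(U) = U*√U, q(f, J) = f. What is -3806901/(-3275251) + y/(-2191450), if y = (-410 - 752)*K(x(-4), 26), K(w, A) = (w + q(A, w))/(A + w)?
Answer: 596174217008/512682057425 ≈ 1.1629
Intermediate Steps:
x(U) = U^(3/2)
K(w, A) = 1 (K(w, A) = (w + A)/(A + w) = (A + w)/(A + w) = 1)
y = -1162 (y = (-410 - 752)*1 = -1162*1 = -1162)
-3806901/(-3275251) + y/(-2191450) = -3806901/(-3275251) - 1162/(-2191450) = -3806901*(-1/3275251) - 1162*(-1/2191450) = 543843/467893 + 581/1095725 = 596174217008/512682057425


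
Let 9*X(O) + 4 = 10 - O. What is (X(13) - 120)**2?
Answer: 1181569/81 ≈ 14587.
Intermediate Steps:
X(O) = 2/3 - O/9 (X(O) = -4/9 + (10 - O)/9 = -4/9 + (10/9 - O/9) = 2/3 - O/9)
(X(13) - 120)**2 = ((2/3 - 1/9*13) - 120)**2 = ((2/3 - 13/9) - 120)**2 = (-7/9 - 120)**2 = (-1087/9)**2 = 1181569/81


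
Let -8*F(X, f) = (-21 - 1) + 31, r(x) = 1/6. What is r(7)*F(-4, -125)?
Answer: -3/16 ≈ -0.18750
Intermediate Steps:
r(x) = ⅙ (r(x) = 1*(⅙) = ⅙)
F(X, f) = -9/8 (F(X, f) = -((-21 - 1) + 31)/8 = -(-22 + 31)/8 = -⅛*9 = -9/8)
r(7)*F(-4, -125) = (⅙)*(-9/8) = -3/16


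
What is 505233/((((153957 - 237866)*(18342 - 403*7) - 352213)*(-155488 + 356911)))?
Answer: -168411/87464835970082 ≈ -1.9255e-9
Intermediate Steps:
505233/((((153957 - 237866)*(18342 - 403*7) - 352213)*(-155488 + 356911))) = 505233/(((-83909*(18342 - 2821) - 352213)*201423)) = 505233/(((-83909*15521 - 352213)*201423)) = 505233/(((-1302351589 - 352213)*201423)) = 505233/((-1302703802*201423)) = 505233/(-262394507910246) = 505233*(-1/262394507910246) = -168411/87464835970082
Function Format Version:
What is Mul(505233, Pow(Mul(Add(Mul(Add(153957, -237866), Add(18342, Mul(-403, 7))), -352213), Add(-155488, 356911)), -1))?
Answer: Rational(-168411, 87464835970082) ≈ -1.9255e-9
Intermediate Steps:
Mul(505233, Pow(Mul(Add(Mul(Add(153957, -237866), Add(18342, Mul(-403, 7))), -352213), Add(-155488, 356911)), -1)) = Mul(505233, Pow(Mul(Add(Mul(-83909, Add(18342, -2821)), -352213), 201423), -1)) = Mul(505233, Pow(Mul(Add(Mul(-83909, 15521), -352213), 201423), -1)) = Mul(505233, Pow(Mul(Add(-1302351589, -352213), 201423), -1)) = Mul(505233, Pow(Mul(-1302703802, 201423), -1)) = Mul(505233, Pow(-262394507910246, -1)) = Mul(505233, Rational(-1, 262394507910246)) = Rational(-168411, 87464835970082)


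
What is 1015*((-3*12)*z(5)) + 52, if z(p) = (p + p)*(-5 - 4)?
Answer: 3288652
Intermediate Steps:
z(p) = -18*p (z(p) = (2*p)*(-9) = -18*p)
1015*((-3*12)*z(5)) + 52 = 1015*((-3*12)*(-18*5)) + 52 = 1015*(-36*(-90)) + 52 = 1015*3240 + 52 = 3288600 + 52 = 3288652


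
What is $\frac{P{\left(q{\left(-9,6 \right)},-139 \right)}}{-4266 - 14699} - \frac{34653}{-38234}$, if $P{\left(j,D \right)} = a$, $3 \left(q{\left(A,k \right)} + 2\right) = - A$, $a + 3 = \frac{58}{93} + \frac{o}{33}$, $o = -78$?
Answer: $\frac{672495007001}{741785289630} \approx 0.90659$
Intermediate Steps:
$a = - \frac{4849}{1023}$ ($a = -3 + \left(\frac{58}{93} - \frac{78}{33}\right) = -3 + \left(58 \cdot \frac{1}{93} - \frac{26}{11}\right) = -3 + \left(\frac{58}{93} - \frac{26}{11}\right) = -3 - \frac{1780}{1023} = - \frac{4849}{1023} \approx -4.74$)
$q{\left(A,k \right)} = -2 - \frac{A}{3}$ ($q{\left(A,k \right)} = -2 + \frac{\left(-1\right) A}{3} = -2 - \frac{A}{3}$)
$P{\left(j,D \right)} = - \frac{4849}{1023}$
$\frac{P{\left(q{\left(-9,6 \right)},-139 \right)}}{-4266 - 14699} - \frac{34653}{-38234} = - \frac{4849}{1023 \left(-4266 - 14699\right)} - \frac{34653}{-38234} = - \frac{4849}{1023 \left(-4266 - 14699\right)} - - \frac{34653}{38234} = - \frac{4849}{1023 \left(-18965\right)} + \frac{34653}{38234} = \left(- \frac{4849}{1023}\right) \left(- \frac{1}{18965}\right) + \frac{34653}{38234} = \frac{4849}{19401195} + \frac{34653}{38234} = \frac{672495007001}{741785289630}$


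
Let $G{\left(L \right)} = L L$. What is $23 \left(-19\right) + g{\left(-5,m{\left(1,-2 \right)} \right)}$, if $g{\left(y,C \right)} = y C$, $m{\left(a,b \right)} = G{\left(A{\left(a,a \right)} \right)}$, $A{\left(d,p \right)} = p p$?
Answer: $-442$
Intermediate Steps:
$A{\left(d,p \right)} = p^{2}$
$G{\left(L \right)} = L^{2}$
$m{\left(a,b \right)} = a^{4}$ ($m{\left(a,b \right)} = \left(a^{2}\right)^{2} = a^{4}$)
$g{\left(y,C \right)} = C y$
$23 \left(-19\right) + g{\left(-5,m{\left(1,-2 \right)} \right)} = 23 \left(-19\right) + 1^{4} \left(-5\right) = -437 + 1 \left(-5\right) = -437 - 5 = -442$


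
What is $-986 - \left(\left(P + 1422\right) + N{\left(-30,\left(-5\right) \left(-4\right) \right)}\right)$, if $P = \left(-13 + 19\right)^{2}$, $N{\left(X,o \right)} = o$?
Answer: $-2464$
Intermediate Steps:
$P = 36$ ($P = 6^{2} = 36$)
$-986 - \left(\left(P + 1422\right) + N{\left(-30,\left(-5\right) \left(-4\right) \right)}\right) = -986 - \left(\left(36 + 1422\right) - -20\right) = -986 - \left(1458 + 20\right) = -986 - 1478 = -2464$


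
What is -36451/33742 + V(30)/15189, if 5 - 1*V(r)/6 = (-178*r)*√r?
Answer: -184213993/170835746 + 10680*√30/5063 ≈ 10.475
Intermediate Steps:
V(r) = 30 + 1068*r^(3/2) (V(r) = 30 - 6*(-178*r)*√r = 30 - (-1068)*r^(3/2) = 30 + 1068*r^(3/2))
-36451/33742 + V(30)/15189 = -36451/33742 + (30 + 1068*30^(3/2))/15189 = -36451*1/33742 + (30 + 1068*(30*√30))*(1/15189) = -36451/33742 + (30 + 32040*√30)*(1/15189) = -36451/33742 + (10/5063 + 10680*√30/5063) = -184213993/170835746 + 10680*√30/5063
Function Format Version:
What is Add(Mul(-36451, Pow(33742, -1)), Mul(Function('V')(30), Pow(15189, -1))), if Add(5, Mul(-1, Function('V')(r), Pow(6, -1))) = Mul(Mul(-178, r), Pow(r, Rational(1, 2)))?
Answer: Add(Rational(-184213993, 170835746), Mul(Rational(10680, 5063), Pow(30, Rational(1, 2)))) ≈ 10.475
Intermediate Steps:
Function('V')(r) = Add(30, Mul(1068, Pow(r, Rational(3, 2)))) (Function('V')(r) = Add(30, Mul(-6, Mul(Mul(-178, r), Pow(r, Rational(1, 2))))) = Add(30, Mul(-6, Mul(-178, Pow(r, Rational(3, 2))))) = Add(30, Mul(1068, Pow(r, Rational(3, 2)))))
Add(Mul(-36451, Pow(33742, -1)), Mul(Function('V')(30), Pow(15189, -1))) = Add(Mul(-36451, Pow(33742, -1)), Mul(Add(30, Mul(1068, Pow(30, Rational(3, 2)))), Pow(15189, -1))) = Add(Mul(-36451, Rational(1, 33742)), Mul(Add(30, Mul(1068, Mul(30, Pow(30, Rational(1, 2))))), Rational(1, 15189))) = Add(Rational(-36451, 33742), Mul(Add(30, Mul(32040, Pow(30, Rational(1, 2)))), Rational(1, 15189))) = Add(Rational(-36451, 33742), Add(Rational(10, 5063), Mul(Rational(10680, 5063), Pow(30, Rational(1, 2))))) = Add(Rational(-184213993, 170835746), Mul(Rational(10680, 5063), Pow(30, Rational(1, 2))))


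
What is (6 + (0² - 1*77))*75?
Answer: -5325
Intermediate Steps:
(6 + (0² - 1*77))*75 = (6 + (0 - 77))*75 = (6 - 77)*75 = -71*75 = -5325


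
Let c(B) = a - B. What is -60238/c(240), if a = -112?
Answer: 30119/176 ≈ 171.13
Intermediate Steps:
c(B) = -112 - B
-60238/c(240) = -60238/(-112 - 1*240) = -60238/(-112 - 240) = -60238/(-352) = -60238*(-1/352) = 30119/176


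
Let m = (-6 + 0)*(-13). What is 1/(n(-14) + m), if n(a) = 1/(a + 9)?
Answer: 5/389 ≈ 0.012853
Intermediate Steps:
n(a) = 1/(9 + a)
m = 78 (m = -6*(-13) = 78)
1/(n(-14) + m) = 1/(1/(9 - 14) + 78) = 1/(1/(-5) + 78) = 1/(-⅕ + 78) = 1/(389/5) = 5/389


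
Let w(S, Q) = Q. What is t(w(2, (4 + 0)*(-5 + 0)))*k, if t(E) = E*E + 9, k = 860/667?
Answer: 351740/667 ≈ 527.35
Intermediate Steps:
k = 860/667 (k = 860*(1/667) = 860/667 ≈ 1.2894)
t(E) = 9 + E² (t(E) = E² + 9 = 9 + E²)
t(w(2, (4 + 0)*(-5 + 0)))*k = (9 + ((4 + 0)*(-5 + 0))²)*(860/667) = (9 + (4*(-5))²)*(860/667) = (9 + (-20)²)*(860/667) = (9 + 400)*(860/667) = 409*(860/667) = 351740/667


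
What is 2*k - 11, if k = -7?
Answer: -25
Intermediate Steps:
2*k - 11 = 2*(-7) - 11 = -14 - 11 = -25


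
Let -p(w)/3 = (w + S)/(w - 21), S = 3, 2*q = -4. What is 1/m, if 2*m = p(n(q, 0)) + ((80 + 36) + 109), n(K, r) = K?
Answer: 23/2589 ≈ 0.0088837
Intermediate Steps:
q = -2 (q = (½)*(-4) = -2)
p(w) = -3*(3 + w)/(-21 + w) (p(w) = -3*(w + 3)/(w - 21) = -3*(3 + w)/(-21 + w))
m = 2589/23 (m = (3*(-3 - 1*(-2))/(-21 - 2) + ((80 + 36) + 109))/2 = (3*(-3 + 2)/(-23) + (116 + 109))/2 = (3*(-1/23)*(-1) + 225)/2 = (3/23 + 225)/2 = (½)*(5178/23) = 2589/23 ≈ 112.57)
1/m = 1/(2589/23) = 23/2589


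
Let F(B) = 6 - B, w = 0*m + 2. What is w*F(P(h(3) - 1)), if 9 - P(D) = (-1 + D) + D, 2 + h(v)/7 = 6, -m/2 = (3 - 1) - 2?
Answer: 100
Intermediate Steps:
m = 0 (m = -2*((3 - 1) - 2) = -2*(2 - 2) = -2*0 = 0)
h(v) = 28 (h(v) = -14 + 7*6 = -14 + 42 = 28)
P(D) = 10 - 2*D (P(D) = 9 - ((-1 + D) + D) = 9 - (-1 + 2*D) = 9 + (1 - 2*D) = 10 - 2*D)
w = 2 (w = 0*0 + 2 = 0 + 2 = 2)
w*F(P(h(3) - 1)) = 2*(6 - (10 - 2*(28 - 1))) = 2*(6 - (10 - 2*27)) = 2*(6 - (10 - 54)) = 2*(6 - 1*(-44)) = 2*(6 + 44) = 2*50 = 100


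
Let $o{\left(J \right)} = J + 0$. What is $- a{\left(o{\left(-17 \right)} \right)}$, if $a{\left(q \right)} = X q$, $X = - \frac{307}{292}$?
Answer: $- \frac{5219}{292} \approx -17.873$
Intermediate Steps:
$o{\left(J \right)} = J$
$X = - \frac{307}{292}$ ($X = \left(-307\right) \frac{1}{292} = - \frac{307}{292} \approx -1.0514$)
$a{\left(q \right)} = - \frac{307 q}{292}$
$- a{\left(o{\left(-17 \right)} \right)} = - \frac{\left(-307\right) \left(-17\right)}{292} = \left(-1\right) \frac{5219}{292} = - \frac{5219}{292}$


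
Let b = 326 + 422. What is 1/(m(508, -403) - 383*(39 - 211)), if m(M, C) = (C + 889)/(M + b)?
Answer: 628/41370371 ≈ 1.5180e-5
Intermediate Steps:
b = 748
m(M, C) = (889 + C)/(748 + M) (m(M, C) = (C + 889)/(M + 748) = (889 + C)/(748 + M))
1/(m(508, -403) - 383*(39 - 211)) = 1/((889 - 403)/(748 + 508) - 383*(39 - 211)) = 1/(486/1256 - 383*(-172)) = 1/((1/1256)*486 + 65876) = 1/(243/628 + 65876) = 1/(41370371/628) = 628/41370371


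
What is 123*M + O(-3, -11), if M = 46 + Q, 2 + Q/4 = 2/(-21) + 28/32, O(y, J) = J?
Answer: 70653/14 ≈ 5046.6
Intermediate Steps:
Q = -205/42 (Q = -8 + 4*(2/(-21) + 28/32) = -8 + 4*(2*(-1/21) + 28*(1/32)) = -8 + 4*(-2/21 + 7/8) = -8 + 4*(131/168) = -8 + 131/42 = -205/42 ≈ -4.8810)
M = 1727/42 (M = 46 - 205/42 = 1727/42 ≈ 41.119)
123*M + O(-3, -11) = 123*(1727/42) - 11 = 70807/14 - 11 = 70653/14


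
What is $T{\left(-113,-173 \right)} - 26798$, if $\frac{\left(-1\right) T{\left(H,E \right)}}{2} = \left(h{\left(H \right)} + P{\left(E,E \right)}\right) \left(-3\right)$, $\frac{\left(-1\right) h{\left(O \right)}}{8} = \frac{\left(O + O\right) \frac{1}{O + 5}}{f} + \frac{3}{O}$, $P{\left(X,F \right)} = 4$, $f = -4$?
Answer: $- \frac{27202324}{1017} \approx -26748.0$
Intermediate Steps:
$h{\left(O \right)} = - \frac{24}{O} + \frac{4 O}{5 + O}$ ($h{\left(O \right)} = - 8 \left(\frac{\left(O + O\right) \frac{1}{O + 5}}{-4} + \frac{3}{O}\right) = - 8 \left(\frac{2 O}{5 + O} \left(- \frac{1}{4}\right) + \frac{3}{O}\right) = - 8 \left(- \frac{O}{2 \left(5 + O\right)} + \frac{3}{O}\right) = - 8 \left(\frac{3}{O} - \frac{O}{2 \left(5 + O\right)}\right) = - \frac{24}{O} + \frac{4 O}{5 + O}$)
$T{\left(H,E \right)} = 24 + \frac{24 \left(-30 + H^{2} - 6 H\right)}{H \left(5 + H\right)}$ ($T{\left(H,E \right)} = - 2 \left(\frac{4 \left(-30 + H^{2} - 6 H\right)}{H \left(5 + H\right)} + 4\right) \left(-3\right) = - 2 \left(4 + \frac{4 \left(-30 + H^{2} - 6 H\right)}{H \left(5 + H\right)}\right) \left(-3\right) = - 2 \left(-12 - \frac{12 \left(-30 + H^{2} - 6 H\right)}{H \left(5 + H\right)}\right) = 24 + \frac{24 \left(-30 + H^{2} - 6 H\right)}{H \left(5 + H\right)}$)
$T{\left(-113,-173 \right)} - 26798 = \frac{24 \left(-30 - -113 + 2 \left(-113\right)^{2}\right)}{\left(-113\right) \left(5 - 113\right)} - 26798 = 24 \left(- \frac{1}{113}\right) \frac{1}{-108} \left(-30 + 113 + 2 \cdot 12769\right) - 26798 = 24 \left(- \frac{1}{113}\right) \left(- \frac{1}{108}\right) \left(-30 + 113 + 25538\right) - 26798 = 24 \left(- \frac{1}{113}\right) \left(- \frac{1}{108}\right) 25621 - 26798 = \frac{51242}{1017} - 26798 = - \frac{27202324}{1017}$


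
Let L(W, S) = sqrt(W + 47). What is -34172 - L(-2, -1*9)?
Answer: -34172 - 3*sqrt(5) ≈ -34179.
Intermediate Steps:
L(W, S) = sqrt(47 + W)
-34172 - L(-2, -1*9) = -34172 - sqrt(47 - 2) = -34172 - sqrt(45) = -34172 - 3*sqrt(5)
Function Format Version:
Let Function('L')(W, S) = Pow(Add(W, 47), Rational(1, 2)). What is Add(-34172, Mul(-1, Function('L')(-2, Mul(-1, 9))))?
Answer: Add(-34172, Mul(-3, Pow(5, Rational(1, 2)))) ≈ -34179.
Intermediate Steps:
Function('L')(W, S) = Pow(Add(47, W), Rational(1, 2))
Add(-34172, Mul(-1, Function('L')(-2, Mul(-1, 9)))) = Add(-34172, Mul(-1, Pow(Add(47, -2), Rational(1, 2)))) = Add(-34172, Mul(-1, Pow(45, Rational(1, 2)))) = Add(-34172, Mul(-1, Mul(3, Pow(5, Rational(1, 2))))) = Add(-34172, Mul(-3, Pow(5, Rational(1, 2))))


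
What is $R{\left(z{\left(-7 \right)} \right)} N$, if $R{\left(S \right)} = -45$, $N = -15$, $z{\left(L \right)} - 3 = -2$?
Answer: $675$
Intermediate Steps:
$z{\left(L \right)} = 1$ ($z{\left(L \right)} = 3 - 2 = 1$)
$R{\left(z{\left(-7 \right)} \right)} N = \left(-45\right) \left(-15\right) = 675$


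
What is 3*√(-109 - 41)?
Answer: 15*I*√6 ≈ 36.742*I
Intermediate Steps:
3*√(-109 - 41) = 3*√(-150) = 3*(5*I*√6) = 15*I*√6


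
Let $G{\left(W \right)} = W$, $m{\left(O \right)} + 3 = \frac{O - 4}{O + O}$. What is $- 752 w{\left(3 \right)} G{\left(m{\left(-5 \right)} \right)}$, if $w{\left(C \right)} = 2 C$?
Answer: $\frac{47376}{5} \approx 9475.2$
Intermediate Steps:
$m{\left(O \right)} = -3 + \frac{-4 + O}{2 O}$ ($m{\left(O \right)} = -3 + \frac{O - 4}{O + O} = -3 + \frac{-4 + O}{2 O}$)
$- 752 w{\left(3 \right)} G{\left(m{\left(-5 \right)} \right)} = - 752 \cdot 2 \cdot 3 \left(- \frac{5}{2} - \frac{2}{-5}\right) = - 752 \cdot 6 \left(- \frac{5}{2} - - \frac{2}{5}\right) = - 752 \cdot 6 \left(- \frac{5}{2} + \frac{2}{5}\right) = - 752 \cdot 6 \left(- \frac{21}{10}\right) = \left(-752\right) \left(- \frac{63}{5}\right) = \frac{47376}{5}$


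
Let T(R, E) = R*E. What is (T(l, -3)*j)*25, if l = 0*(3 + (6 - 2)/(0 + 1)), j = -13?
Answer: 0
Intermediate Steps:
l = 0 (l = 0*(3 + 4/1) = 0*(3 + 4*1) = 0*(3 + 4) = 0*7 = 0)
T(R, E) = E*R
(T(l, -3)*j)*25 = (-3*0*(-13))*25 = (0*(-13))*25 = 0*25 = 0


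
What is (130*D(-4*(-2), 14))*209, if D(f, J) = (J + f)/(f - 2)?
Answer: 298870/3 ≈ 99623.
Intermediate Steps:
D(f, J) = (J + f)/(-2 + f)
(130*D(-4*(-2), 14))*209 = (130*((14 - 4*(-2))/(-2 - 4*(-2))))*209 = (130*((14 + 8)/(-2 + 8)))*209 = (130*(22/6))*209 = (130*((⅙)*22))*209 = (130*(11/3))*209 = (1430/3)*209 = 298870/3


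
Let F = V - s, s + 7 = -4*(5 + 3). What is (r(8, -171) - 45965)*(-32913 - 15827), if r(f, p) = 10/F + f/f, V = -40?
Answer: 2240772760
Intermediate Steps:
s = -39 (s = -7 - 4*(5 + 3) = -7 - 4*8 = -7 - 32 = -39)
F = -1 (F = -40 - 1*(-39) = -40 + 39 = -1)
r(f, p) = -9 (r(f, p) = 10/(-1) + f/f = 10*(-1) + 1 = -10 + 1 = -9)
(r(8, -171) - 45965)*(-32913 - 15827) = (-9 - 45965)*(-32913 - 15827) = -45974*(-48740) = 2240772760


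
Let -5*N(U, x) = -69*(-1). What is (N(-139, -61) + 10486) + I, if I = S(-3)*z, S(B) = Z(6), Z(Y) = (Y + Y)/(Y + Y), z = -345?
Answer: 50636/5 ≈ 10127.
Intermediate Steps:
Z(Y) = 1 (Z(Y) = (2*Y)/((2*Y)) = (2*Y)*(1/(2*Y)) = 1)
S(B) = 1
N(U, x) = -69/5 (N(U, x) = -(-69)*(-1)/5 = -1/5*69 = -69/5)
I = -345 (I = 1*(-345) = -345)
(N(-139, -61) + 10486) + I = (-69/5 + 10486) - 345 = 52361/5 - 345 = 50636/5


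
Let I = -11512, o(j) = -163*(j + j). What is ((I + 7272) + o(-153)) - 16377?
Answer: 29261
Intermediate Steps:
o(j) = -326*j
((I + 7272) + o(-153)) - 16377 = ((-11512 + 7272) - 326*(-153)) - 16377 = (-4240 + 49878) - 16377 = 45638 - 16377 = 29261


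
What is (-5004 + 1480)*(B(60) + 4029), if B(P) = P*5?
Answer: -15255396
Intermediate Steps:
B(P) = 5*P
(-5004 + 1480)*(B(60) + 4029) = (-5004 + 1480)*(5*60 + 4029) = -3524*(300 + 4029) = -3524*4329 = -15255396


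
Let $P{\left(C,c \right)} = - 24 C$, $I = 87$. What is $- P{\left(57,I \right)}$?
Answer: $1368$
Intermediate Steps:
$- P{\left(57,I \right)} = - \left(-24\right) 57 = \left(-1\right) \left(-1368\right) = 1368$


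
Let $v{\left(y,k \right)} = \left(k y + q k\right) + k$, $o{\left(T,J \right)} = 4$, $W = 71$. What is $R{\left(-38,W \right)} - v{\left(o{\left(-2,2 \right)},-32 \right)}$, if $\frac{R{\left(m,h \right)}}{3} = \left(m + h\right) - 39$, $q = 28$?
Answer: $1038$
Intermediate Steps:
$v{\left(y,k \right)} = 29 k + k y$ ($v{\left(y,k \right)} = \left(k y + 28 k\right) + k = \left(28 k + k y\right) + k = 29 k + k y$)
$R{\left(m,h \right)} = -117 + 3 h + 3 m$ ($R{\left(m,h \right)} = 3 \left(\left(m + h\right) - 39\right) = 3 \left(\left(h + m\right) - 39\right) = 3 \left(-39 + h + m\right) = -117 + 3 h + 3 m$)
$R{\left(-38,W \right)} - v{\left(o{\left(-2,2 \right)},-32 \right)} = \left(-117 + 3 \cdot 71 + 3 \left(-38\right)\right) - - 32 \left(29 + 4\right) = \left(-117 + 213 - 114\right) - \left(-32\right) 33 = -18 - -1056 = -18 + 1056 = 1038$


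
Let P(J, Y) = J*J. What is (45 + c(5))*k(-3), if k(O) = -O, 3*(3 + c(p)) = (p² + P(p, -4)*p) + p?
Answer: 281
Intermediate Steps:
P(J, Y) = J²
c(p) = -3 + p/3 + p²/3 + p³/3 (c(p) = -3 + ((p² + p²*p) + p)/3 = -3 + ((p² + p³) + p)/3 = -3 + (p + p² + p³)/3 = -3 + (p/3 + p²/3 + p³/3) = -3 + p/3 + p²/3 + p³/3)
(45 + c(5))*k(-3) = (45 + (-3 + (⅓)*5 + (⅓)*5² + (⅓)*5³))*(-1*(-3)) = (45 + (-3 + 5/3 + (⅓)*25 + (⅓)*125))*3 = (45 + (-3 + 5/3 + 25/3 + 125/3))*3 = (45 + 146/3)*3 = (281/3)*3 = 281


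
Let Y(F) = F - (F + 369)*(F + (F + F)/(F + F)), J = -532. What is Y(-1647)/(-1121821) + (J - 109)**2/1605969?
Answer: 3841877082016/1801609749549 ≈ 2.1325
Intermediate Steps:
Y(F) = F - (1 + F)*(369 + F) (Y(F) = F - (369 + F)*(F + (2*F)/((2*F))) = F - (369 + F)*(F + (2*F)*(1/(2*F))) = F - (369 + F)*(F + 1) = F - (369 + F)*(1 + F) = F - (1 + F)*(369 + F))
Y(-1647)/(-1121821) + (J - 109)**2/1605969 = (-369 - 1*(-1647)**2 - 369*(-1647))/(-1121821) + (-532 - 109)**2/1605969 = (-369 - 1*2712609 + 607743)*(-1/1121821) + (-641)**2*(1/1605969) = (-369 - 2712609 + 607743)*(-1/1121821) + 410881*(1/1605969) = -2105235*(-1/1121821) + 410881/1605969 = 2105235/1121821 + 410881/1605969 = 3841877082016/1801609749549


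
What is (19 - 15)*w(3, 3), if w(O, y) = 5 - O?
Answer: 8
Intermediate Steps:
(19 - 15)*w(3, 3) = (19 - 15)*(5 - 1*3) = 4*(5 - 3) = 4*2 = 8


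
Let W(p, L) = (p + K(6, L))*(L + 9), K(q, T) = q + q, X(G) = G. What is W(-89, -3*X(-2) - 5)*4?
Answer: -3080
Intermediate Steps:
K(q, T) = 2*q
W(p, L) = (9 + L)*(12 + p) (W(p, L) = (p + 2*6)*(L + 9) = (p + 12)*(9 + L) = (12 + p)*(9 + L) = (9 + L)*(12 + p))
W(-89, -3*X(-2) - 5)*4 = (108 + 9*(-89) + 12*(-3*(-2) - 5) + (-3*(-2) - 5)*(-89))*4 = (108 - 801 + 12*(6 - 5) + (6 - 5)*(-89))*4 = (108 - 801 + 12*1 + 1*(-89))*4 = (108 - 801 + 12 - 89)*4 = -770*4 = -3080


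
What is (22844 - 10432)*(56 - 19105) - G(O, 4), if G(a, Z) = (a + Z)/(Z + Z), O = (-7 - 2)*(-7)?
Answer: -1891489571/8 ≈ -2.3644e+8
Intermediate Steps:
O = 63 (O = -9*(-7) = 63)
G(a, Z) = (Z + a)/(2*Z) (G(a, Z) = (Z + a)/((2*Z)) = (Z + a)*(1/(2*Z)) = (Z + a)/(2*Z))
(22844 - 10432)*(56 - 19105) - G(O, 4) = (22844 - 10432)*(56 - 19105) - (4 + 63)/(2*4) = 12412*(-19049) - 67/(2*4) = -236436188 - 1*67/8 = -236436188 - 67/8 = -1891489571/8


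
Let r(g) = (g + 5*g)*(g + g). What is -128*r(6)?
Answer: -55296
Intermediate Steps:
r(g) = 12*g**2 (r(g) = (6*g)*(2*g) = 12*g**2)
-128*r(6) = -1536*6**2 = -1536*36 = -128*432 = -55296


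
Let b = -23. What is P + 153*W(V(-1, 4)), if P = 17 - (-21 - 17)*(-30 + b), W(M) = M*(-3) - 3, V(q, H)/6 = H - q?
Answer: -16226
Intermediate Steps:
V(q, H) = -6*q + 6*H (V(q, H) = 6*(H - q) = -6*q + 6*H)
W(M) = -3 - 3*M (W(M) = -3*M - 3 = -3 - 3*M)
P = -1997 (P = 17 - (-21 - 17)*(-30 - 23) = 17 - (-38)*(-53) = 17 - 1*2014 = 17 - 2014 = -1997)
P + 153*W(V(-1, 4)) = -1997 + 153*(-3 - 3*(-6*(-1) + 6*4)) = -1997 + 153*(-3 - 3*(6 + 24)) = -1997 + 153*(-3 - 3*30) = -1997 + 153*(-3 - 90) = -1997 + 153*(-93) = -1997 - 14229 = -16226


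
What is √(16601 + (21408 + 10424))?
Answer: √48433 ≈ 220.07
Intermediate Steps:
√(16601 + (21408 + 10424)) = √(16601 + 31832) = √48433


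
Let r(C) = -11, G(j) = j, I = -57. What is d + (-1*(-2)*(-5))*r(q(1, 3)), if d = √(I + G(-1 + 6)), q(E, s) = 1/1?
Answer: 110 + 2*I*√13 ≈ 110.0 + 7.2111*I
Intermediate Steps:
q(E, s) = 1
d = 2*I*√13 (d = √(-57 + (-1 + 6)) = √(-57 + 5) = √(-52) = 2*I*√13 ≈ 7.2111*I)
d + (-1*(-2)*(-5))*r(q(1, 3)) = 2*I*√13 + (-1*(-2)*(-5))*(-11) = 2*I*√13 + (2*(-5))*(-11) = 2*I*√13 - 10*(-11) = 2*I*√13 + 110 = 110 + 2*I*√13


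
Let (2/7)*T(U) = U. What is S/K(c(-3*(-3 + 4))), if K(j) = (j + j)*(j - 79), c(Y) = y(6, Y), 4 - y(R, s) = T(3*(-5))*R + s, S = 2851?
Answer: 2851/156492 ≈ 0.018218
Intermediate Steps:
T(U) = 7*U/2
y(R, s) = 4 - s + 105*R/2 (y(R, s) = 4 - ((7*(3*(-5))/2)*R + s) = 4 - (((7/2)*(-15))*R + s) = 4 - (-105*R/2 + s) = 4 - (s - 105*R/2) = 4 + (-s + 105*R/2) = 4 - s + 105*R/2)
c(Y) = 319 - Y (c(Y) = 4 - Y + (105/2)*6 = 4 - Y + 315 = 319 - Y)
K(j) = 2*j*(-79 + j) (K(j) = (2*j)*(-79 + j) = 2*j*(-79 + j))
S/K(c(-3*(-3 + 4))) = 2851/((2*(319 - (-3)*(-3 + 4))*(-79 + (319 - (-3)*(-3 + 4))))) = 2851/((2*(319 - (-3))*(-79 + (319 - (-3))))) = 2851/((2*(319 - 1*(-3))*(-79 + (319 - 1*(-3))))) = 2851/((2*(319 + 3)*(-79 + (319 + 3)))) = 2851/((2*322*(-79 + 322))) = 2851/((2*322*243)) = 2851/156492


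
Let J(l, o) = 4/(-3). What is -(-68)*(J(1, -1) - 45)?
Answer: -9452/3 ≈ -3150.7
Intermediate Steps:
J(l, o) = -4/3 (J(l, o) = 4*(-1/3) = -4/3)
-(-68)*(J(1, -1) - 45) = -(-68)*(-4/3 - 45) = -(-68)*(-139)/3 = -1*9452/3 = -9452/3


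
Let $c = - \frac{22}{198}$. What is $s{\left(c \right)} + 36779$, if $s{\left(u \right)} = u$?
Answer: $\frac{331010}{9} \approx 36779.0$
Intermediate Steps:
$c = - \frac{1}{9}$ ($c = \left(-22\right) \frac{1}{198} = - \frac{1}{9} \approx -0.11111$)
$s{\left(c \right)} + 36779 = - \frac{1}{9} + 36779 = \frac{331010}{9}$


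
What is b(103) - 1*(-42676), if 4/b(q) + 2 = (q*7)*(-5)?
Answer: 153932328/3607 ≈ 42676.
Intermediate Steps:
b(q) = 4/(-2 - 35*q) (b(q) = 4/(-2 + (q*7)*(-5)) = 4/(-2 + (7*q)*(-5)) = 4/(-2 - 35*q))
b(103) - 1*(-42676) = -4/(2 + 35*103) - 1*(-42676) = -4/(2 + 3605) + 42676 = -4/3607 + 42676 = 153932328/3607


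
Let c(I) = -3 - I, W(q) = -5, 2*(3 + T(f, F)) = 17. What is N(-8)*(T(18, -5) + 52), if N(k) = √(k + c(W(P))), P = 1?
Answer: 115*I*√6/2 ≈ 140.85*I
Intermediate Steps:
T(f, F) = 11/2 (T(f, F) = -3 + (½)*17 = -3 + 17/2 = 11/2)
N(k) = √(2 + k) (N(k) = √(k + (-3 - 1*(-5))) = √(k + (-3 + 5)) = √(k + 2) = √(2 + k))
N(-8)*(T(18, -5) + 52) = √(2 - 8)*(11/2 + 52) = √(-6)*(115/2) = (I*√6)*(115/2) = 115*I*√6/2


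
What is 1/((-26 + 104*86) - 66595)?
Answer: -1/57677 ≈ -1.7338e-5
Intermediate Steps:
1/((-26 + 104*86) - 66595) = 1/((-26 + 8944) - 66595) = 1/(8918 - 66595) = 1/(-57677) = -1/57677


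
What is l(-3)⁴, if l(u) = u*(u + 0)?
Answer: 6561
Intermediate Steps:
l(u) = u² (l(u) = u*u = u²)
l(-3)⁴ = ((-3)²)⁴ = 9⁴ = 6561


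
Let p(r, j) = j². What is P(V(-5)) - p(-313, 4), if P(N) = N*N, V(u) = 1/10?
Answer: -1599/100 ≈ -15.990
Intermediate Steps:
V(u) = ⅒
P(N) = N²
P(V(-5)) - p(-313, 4) = (⅒)² - 1*4² = 1/100 - 1*16 = 1/100 - 16 = -1599/100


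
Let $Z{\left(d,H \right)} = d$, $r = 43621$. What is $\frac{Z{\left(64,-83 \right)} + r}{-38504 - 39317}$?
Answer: $- \frac{43685}{77821} \approx -0.56135$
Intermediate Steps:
$\frac{Z{\left(64,-83 \right)} + r}{-38504 - 39317} = \frac{64 + 43621}{-38504 - 39317} = \frac{43685}{-77821} = 43685 \left(- \frac{1}{77821}\right) = - \frac{43685}{77821}$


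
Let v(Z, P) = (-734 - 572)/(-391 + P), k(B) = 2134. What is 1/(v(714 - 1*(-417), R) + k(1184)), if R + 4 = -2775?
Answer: 1585/3383043 ≈ 0.00046851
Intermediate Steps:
R = -2779 (R = -4 - 2775 = -2779)
v(Z, P) = -1306/(-391 + P)
1/(v(714 - 1*(-417), R) + k(1184)) = 1/(-1306/(-391 - 2779) + 2134) = 1/(-1306/(-3170) + 2134) = 1/(-1306*(-1/3170) + 2134) = 1/(653/1585 + 2134) = 1/(3383043/1585) = 1585/3383043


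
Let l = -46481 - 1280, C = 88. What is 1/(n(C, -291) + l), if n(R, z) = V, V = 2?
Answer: -1/47759 ≈ -2.0938e-5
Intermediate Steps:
n(R, z) = 2
l = -47761
1/(n(C, -291) + l) = 1/(2 - 47761) = 1/(-47759) = -1/47759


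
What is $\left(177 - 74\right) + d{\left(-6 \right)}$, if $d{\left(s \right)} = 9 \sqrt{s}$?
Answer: $103 + 9 i \sqrt{6} \approx 103.0 + 22.045 i$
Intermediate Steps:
$\left(177 - 74\right) + d{\left(-6 \right)} = \left(177 - 74\right) + 9 \sqrt{-6} = 103 + 9 i \sqrt{6}$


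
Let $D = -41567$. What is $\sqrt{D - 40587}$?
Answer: $i \sqrt{82154} \approx 286.63 i$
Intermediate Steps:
$\sqrt{D - 40587} = \sqrt{-41567 - 40587} = \sqrt{-82154} = i \sqrt{82154}$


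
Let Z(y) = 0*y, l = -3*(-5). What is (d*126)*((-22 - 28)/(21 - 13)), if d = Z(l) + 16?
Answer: -12600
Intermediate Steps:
l = 15
Z(y) = 0
d = 16 (d = 0 + 16 = 16)
(d*126)*((-22 - 28)/(21 - 13)) = (16*126)*((-22 - 28)/(21 - 13)) = 2016*(-50/8) = 2016*(-50*⅛) = 2016*(-25/4) = -12600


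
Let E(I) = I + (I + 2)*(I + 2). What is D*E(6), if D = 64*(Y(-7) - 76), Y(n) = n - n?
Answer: -340480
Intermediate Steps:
Y(n) = 0
D = -4864 (D = 64*(0 - 76) = 64*(-76) = -4864)
E(I) = I + (2 + I)² (E(I) = I + (2 + I)*(2 + I) = I + (2 + I)²)
D*E(6) = -4864*(6 + (2 + 6)²) = -4864*(6 + 8²) = -4864*(6 + 64) = -4864*70 = -340480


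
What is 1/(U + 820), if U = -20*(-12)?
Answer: 1/1060 ≈ 0.00094340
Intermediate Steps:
U = 240
1/(U + 820) = 1/(240 + 820) = 1/1060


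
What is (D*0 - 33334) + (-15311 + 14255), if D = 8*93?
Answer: -34390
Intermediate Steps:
D = 744
(D*0 - 33334) + (-15311 + 14255) = (744*0 - 33334) + (-15311 + 14255) = (0 - 33334) - 1056 = -33334 - 1056 = -34390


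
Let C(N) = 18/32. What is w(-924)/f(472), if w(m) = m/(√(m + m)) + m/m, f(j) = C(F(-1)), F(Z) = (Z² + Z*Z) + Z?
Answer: 16/9 + 16*I*√462/9 ≈ 1.7778 + 38.212*I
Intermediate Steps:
F(Z) = Z + 2*Z² (F(Z) = (Z² + Z²) + Z = 2*Z² + Z = Z + 2*Z²)
C(N) = 9/16 (C(N) = 18*(1/32) = 9/16)
f(j) = 9/16
w(m) = 1 + √2*√m/2 (w(m) = m/(√(2*m)) + 1 = m/((√2*√m)) + 1 = m*(√2/(2*√m)) + 1 = √2*√m/2 + 1 = 1 + √2*√m/2)
w(-924)/f(472) = (1 + √2*√(-924)/2)/(9/16) = (1 + √2*(2*I*√231)/2)*(16/9) = (1 + I*√462)*(16/9) = 16/9 + 16*I*√462/9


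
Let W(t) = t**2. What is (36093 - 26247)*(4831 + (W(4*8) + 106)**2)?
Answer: 12619923426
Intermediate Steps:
(36093 - 26247)*(4831 + (W(4*8) + 106)**2) = (36093 - 26247)*(4831 + ((4*8)**2 + 106)**2) = 9846*(4831 + (32**2 + 106)**2) = 9846*(4831 + (1024 + 106)**2) = 9846*(4831 + 1130**2) = 9846*(4831 + 1276900) = 9846*1281731 = 12619923426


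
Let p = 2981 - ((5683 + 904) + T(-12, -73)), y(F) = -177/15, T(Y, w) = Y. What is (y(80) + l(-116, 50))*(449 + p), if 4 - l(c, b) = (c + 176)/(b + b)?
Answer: 26418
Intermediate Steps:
y(F) = -59/5 (y(F) = -177*1/15 = -59/5)
l(c, b) = 4 - (176 + c)/(2*b) (l(c, b) = 4 - (c + 176)/(b + b) = 4 - (176 + c)/(2*b))
p = -3594 (p = 2981 - ((5683 + 904) - 12) = 2981 - (6587 - 12) = 2981 - 1*6575 = 2981 - 6575 = -3594)
(y(80) + l(-116, 50))*(449 + p) = (-59/5 + (½)*(-176 - 1*(-116) + 8*50)/50)*(449 - 3594) = (-59/5 + (½)*(1/50)*(-176 + 116 + 400))*(-3145) = (-59/5 + (½)*(1/50)*340)*(-3145) = (-59/5 + 17/5)*(-3145) = -42/5*(-3145) = 26418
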